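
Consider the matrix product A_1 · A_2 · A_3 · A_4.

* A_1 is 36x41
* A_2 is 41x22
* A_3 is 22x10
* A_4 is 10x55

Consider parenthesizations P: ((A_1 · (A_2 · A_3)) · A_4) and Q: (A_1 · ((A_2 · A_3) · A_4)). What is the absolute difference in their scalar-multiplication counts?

Order P = ((A_1 · (A_2 · A_3)) · A_4): (A_2 · A_3): 41×22 by 22×10 → 41×10, cost 41·22·10 = 9020; (A_1 · (A_2 · A_3)): 36×41 by 41×10 → 36×10, cost 36·41·10 = 14760; cumulative 23780; ((A_1 · (A_2 · A_3)) · A_4): 36×10 by 10×55 → 36×55, cost 36·10·55 = 19800; cumulative 43580. Total 43580.
Order Q = (A_1 · ((A_2 · A_3) · A_4)): (A_2 · A_3): 41×22 by 22×10 → 41×10, cost 41·22·10 = 9020; ((A_2 · A_3) · A_4): 41×10 by 10×55 → 41×55, cost 41·10·55 = 22550; cumulative 31570; (A_1 · ((A_2 · A_3) · A_4)): 36×41 by 41×55 → 36×55, cost 36·41·55 = 81180; cumulative 112750. Total 112750.
Difference: |43580 − 112750| = 69170.

69170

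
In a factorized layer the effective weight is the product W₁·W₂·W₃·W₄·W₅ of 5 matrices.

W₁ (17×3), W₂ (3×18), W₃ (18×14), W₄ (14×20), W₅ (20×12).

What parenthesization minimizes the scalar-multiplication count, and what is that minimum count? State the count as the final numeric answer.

2928

Adjacent pairs: W₁W₂ = 17·3·18 = 918; W₂W₃ = 3·18·14 = 756; W₃W₄ = 18·14·20 = 5040; W₄W₅ = 14·20·12 = 3360.
Length 3: W₁..W₃: k=1: 0+756+17·3·14=1470; k=2: 918+0+17·18·14=5202 → min 1470 | W₂..W₄: k=2: 0+5040+3·18·20=6120; k=3: 756+0+3·14·20=1596 → min 1596 | W₃..W₅: k=3: 0+3360+18·14·12=6384; k=4: 5040+0+18·20·12=9360 → min 6384.
Length 4: W₁..W₄: k=1: 0+1596+17·3·20=2616; k=2: 918+5040+17·18·20=12078; k=3: 1470+0+17·14·20=6230 → min 2616 | W₂..W₅: k=2: 0+6384+3·18·12=7032; k=3: 756+3360+3·14·12=4620; k=4: 1596+0+3·20·12=2316 → min 2316.
Length 5: W₁..W₅: k=1: 0+2316+17·3·12=2928; k=2: 918+6384+17·18·12=10974; k=3: 1470+3360+17·14·12=7686; k=4: 2616+0+17·20·12=6696 → min 2928.
Optimal parenthesization: (W₁·(((W₂·W₃)·W₄)·W₅)) with cost 2928.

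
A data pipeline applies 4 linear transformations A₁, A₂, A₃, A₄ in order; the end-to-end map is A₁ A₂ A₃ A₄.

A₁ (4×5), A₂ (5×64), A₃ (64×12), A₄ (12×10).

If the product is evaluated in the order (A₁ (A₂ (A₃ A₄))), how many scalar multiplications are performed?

(A₃ A₄): 64×12 by 12×10 → 64×10, cost 64·12·10 = 7680
(A₂ (A₃ A₄)): 5×64 by 64×10 → 5×10, cost 5·64·10 = 3200; cumulative 10880
(A₁ (A₂ (A₃ A₄))): 4×5 by 5×10 → 4×10, cost 4·5·10 = 200; cumulative 11080
Total: 11080 scalar multiplications.

11080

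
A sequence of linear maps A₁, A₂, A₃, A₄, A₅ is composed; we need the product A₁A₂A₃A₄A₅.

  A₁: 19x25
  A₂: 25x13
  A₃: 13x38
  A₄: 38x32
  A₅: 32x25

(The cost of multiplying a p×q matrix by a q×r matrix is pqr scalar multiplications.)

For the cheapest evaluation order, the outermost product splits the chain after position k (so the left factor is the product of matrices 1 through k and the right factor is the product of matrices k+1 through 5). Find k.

2

Adjacent pairs: A₁A₂ = 19·25·13 = 6175; A₂A₃ = 25·13·38 = 12350; A₃A₄ = 13·38·32 = 15808; A₄A₅ = 38·32·25 = 30400.
Length 3: A₁..A₃: k=1: 0+12350+19·25·38=30400; k=2: 6175+0+19·13·38=15561 → min 15561 | A₂..A₄: k=2: 0+15808+25·13·32=26208; k=3: 12350+0+25·38·32=42750 → min 26208 | A₃..A₅: k=3: 0+30400+13·38·25=42750; k=4: 15808+0+13·32·25=26208 → min 26208.
Length 4: A₁..A₄: k=1: 0+26208+19·25·32=41408; k=2: 6175+15808+19·13·32=29887; k=3: 15561+0+19·38·32=38665 → min 29887 | A₂..A₅: k=2: 0+26208+25·13·25=34333; k=3: 12350+30400+25·38·25=66500; k=4: 26208+0+25·32·25=46208 → min 34333.
Top-level splits: k=1: (A₁..A₁)·(A₂..A₅) → 0+34333+19·25·25 = 46208; k=2: (A₁..A₂)·(A₃..A₅) → 6175+26208+19·13·25 = 38558; k=3: (A₁..A₃)·(A₄..A₅) → 15561+30400+19·38·25 = 64011; k=4: (A₁..A₄)·(A₅..A₅) → 29887+0+19·32·25 = 45087.
Best split is after A₂, i.e. k = 2.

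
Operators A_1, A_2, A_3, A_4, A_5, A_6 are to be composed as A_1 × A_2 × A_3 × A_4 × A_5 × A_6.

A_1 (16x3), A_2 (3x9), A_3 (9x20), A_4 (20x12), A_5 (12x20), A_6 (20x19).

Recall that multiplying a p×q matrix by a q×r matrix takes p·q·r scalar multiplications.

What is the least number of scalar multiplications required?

4032

Adjacent pairs: A_1A_2 = 16·3·9 = 432; A_2A_3 = 3·9·20 = 540; A_3A_4 = 9·20·12 = 2160; A_4A_5 = 20·12·20 = 4800; A_5A_6 = 12·20·19 = 4560.
Length 3: A_1..A_3: k=1: 0+540+16·3·20=1500; k=2: 432+0+16·9·20=3312 → min 1500 | A_2..A_4: k=2: 0+2160+3·9·12=2484; k=3: 540+0+3·20·12=1260 → min 1260 | A_3..A_5: k=3: 0+4800+9·20·20=8400; k=4: 2160+0+9·12·20=4320 → min 4320 | A_4..A_6: k=4: 0+4560+20·12·19=9120; k=5: 4800+0+20·20·19=12400 → min 9120.
Length 4: A_1..A_4: k=1: 0+1260+16·3·12=1836; k=2: 432+2160+16·9·12=4320; k=3: 1500+0+16·20·12=5340 → min 1836 | A_2..A_5: k=2: 0+4320+3·9·20=4860; k=3: 540+4800+3·20·20=6540; k=4: 1260+0+3·12·20=1980 → min 1980 | A_3..A_6: k=3: 0+9120+9·20·19=12540; k=4: 2160+4560+9·12·19=8772; k=5: 4320+0+9·20·19=7740 → min 7740.
Length 5: A_1..A_5: k=1: 0+1980+16·3·20=2940; k=2: 432+4320+16·9·20=7632; k=3: 1500+4800+16·20·20=12700; k=4: 1836+0+16·12·20=5676 → min 2940 | A_2..A_6: k=2: 0+7740+3·9·19=8253; k=3: 540+9120+3·20·19=10800; k=4: 1260+4560+3·12·19=6504; k=5: 1980+0+3·20·19=3120 → min 3120.
Length 6: A_1..A_6: k=1: 0+3120+16·3·19=4032; k=2: 432+7740+16·9·19=10908; k=3: 1500+9120+16·20·19=16700; k=4: 1836+4560+16·12·19=10044; k=5: 2940+0+16·20·19=9020 → min 4032.
Optimal order: (A_1 × ((((A_2 × A_3) × A_4) × A_5) × A_6)) with cost 4032.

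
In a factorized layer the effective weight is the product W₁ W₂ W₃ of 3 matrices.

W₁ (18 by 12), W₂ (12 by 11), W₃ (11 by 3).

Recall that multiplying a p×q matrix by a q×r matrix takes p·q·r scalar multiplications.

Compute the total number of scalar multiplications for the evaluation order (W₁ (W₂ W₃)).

1044

(W₂ W₃): 12×11 by 11×3 → 12×3, cost 12·11·3 = 396
(W₁ (W₂ W₃)): 18×12 by 12×3 → 18×3, cost 18·12·3 = 648; cumulative 1044
Total: 1044 scalar multiplications.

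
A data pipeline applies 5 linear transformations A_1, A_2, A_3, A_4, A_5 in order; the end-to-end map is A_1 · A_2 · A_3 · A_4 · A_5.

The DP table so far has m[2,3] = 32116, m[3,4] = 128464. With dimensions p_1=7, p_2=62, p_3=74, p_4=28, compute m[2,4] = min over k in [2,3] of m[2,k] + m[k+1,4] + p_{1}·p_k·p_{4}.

46620

m[2,4] = min over k∈[2,3] of m[2,k]+m[k+1,4]+p_{1}·p_k·p_{4}.
k=2: 0 + 128464 + 7·62·28 = 140616; k=3: 32116 + 0 + 7·74·28 = 46620.
Minimum: 46620 at k=3.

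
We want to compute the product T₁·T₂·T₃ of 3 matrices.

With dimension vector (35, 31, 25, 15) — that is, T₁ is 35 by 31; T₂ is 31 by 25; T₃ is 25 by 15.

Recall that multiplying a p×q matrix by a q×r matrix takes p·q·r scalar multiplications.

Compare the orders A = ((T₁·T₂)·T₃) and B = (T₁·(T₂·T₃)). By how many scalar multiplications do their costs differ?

12350

Order A = ((T₁·T₂)·T₃): (T₁·T₂): 35×31 by 31×25 → 35×25, cost 35·31·25 = 27125; ((T₁·T₂)·T₃): 35×25 by 25×15 → 35×15, cost 35·25·15 = 13125; cumulative 40250. Total 40250.
Order B = (T₁·(T₂·T₃)): (T₂·T₃): 31×25 by 25×15 → 31×15, cost 31·25·15 = 11625; (T₁·(T₂·T₃)): 35×31 by 31×15 → 35×15, cost 35·31·15 = 16275; cumulative 27900. Total 27900.
Difference: |40250 − 27900| = 12350.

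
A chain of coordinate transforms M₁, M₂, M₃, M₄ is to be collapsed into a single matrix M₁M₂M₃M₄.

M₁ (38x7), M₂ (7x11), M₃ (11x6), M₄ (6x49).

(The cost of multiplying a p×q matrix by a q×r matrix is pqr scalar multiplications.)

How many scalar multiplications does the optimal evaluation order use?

Adjacent pairs: M₁M₂ = 38·7·11 = 2926; M₂M₃ = 7·11·6 = 462; M₃M₄ = 11·6·49 = 3234.
Length 3: M₁..M₃: k=1: 0+462+38·7·6=2058; k=2: 2926+0+38·11·6=5434 → min 2058 | M₂..M₄: k=2: 0+3234+7·11·49=7007; k=3: 462+0+7·6·49=2520 → min 2520.
Length 4: M₁..M₄: k=1: 0+2520+38·7·49=15554; k=2: 2926+3234+38·11·49=26642; k=3: 2058+0+38·6·49=13230 → min 13230.
Optimal order: ((M₁(M₂M₃))M₄) with cost 13230.

13230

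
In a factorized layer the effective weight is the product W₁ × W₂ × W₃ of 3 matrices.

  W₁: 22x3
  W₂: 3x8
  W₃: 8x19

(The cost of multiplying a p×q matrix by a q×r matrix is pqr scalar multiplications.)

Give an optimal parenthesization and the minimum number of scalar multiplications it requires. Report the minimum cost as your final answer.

(W₁ × (W₂ × W₃)): cost 1710.
((W₁ × W₂) × W₃): cost 3872.
Optimal: (W₁ × (W₂ × W₃)) with cost 1710.

1710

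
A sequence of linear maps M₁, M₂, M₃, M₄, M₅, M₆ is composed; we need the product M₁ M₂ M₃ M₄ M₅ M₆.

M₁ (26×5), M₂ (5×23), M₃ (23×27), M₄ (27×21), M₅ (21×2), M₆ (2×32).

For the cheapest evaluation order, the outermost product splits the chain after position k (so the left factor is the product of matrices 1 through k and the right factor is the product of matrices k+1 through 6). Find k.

Adjacent pairs: M₁M₂ = 26·5·23 = 2990; M₂M₃ = 5·23·27 = 3105; M₃M₄ = 23·27·21 = 13041; M₄M₅ = 27·21·2 = 1134; M₅M₆ = 21·2·32 = 1344.
Length 3: M₁..M₃: k=1: 0+3105+26·5·27=6615; k=2: 2990+0+26·23·27=19136 → min 6615 | M₂..M₄: k=2: 0+13041+5·23·21=15456; k=3: 3105+0+5·27·21=5940 → min 5940 | M₃..M₅: k=3: 0+1134+23·27·2=2376; k=4: 13041+0+23·21·2=14007 → min 2376 | M₄..M₆: k=4: 0+1344+27·21·32=19488; k=5: 1134+0+27·2·32=2862 → min 2862.
Length 4: M₁..M₄: k=1: 0+5940+26·5·21=8670; k=2: 2990+13041+26·23·21=28589; k=3: 6615+0+26·27·21=21357 → min 8670 | M₂..M₅: k=2: 0+2376+5·23·2=2606; k=3: 3105+1134+5·27·2=4509; k=4: 5940+0+5·21·2=6150 → min 2606 | M₃..M₆: k=3: 0+2862+23·27·32=22734; k=4: 13041+1344+23·21·32=29841; k=5: 2376+0+23·2·32=3848 → min 3848.
Length 5: M₁..M₅: k=1: 0+2606+26·5·2=2866; k=2: 2990+2376+26·23·2=6562; k=3: 6615+1134+26·27·2=9153; k=4: 8670+0+26·21·2=9762 → min 2866 | M₂..M₆: k=2: 0+3848+5·23·32=7528; k=3: 3105+2862+5·27·32=10287; k=4: 5940+1344+5·21·32=10644; k=5: 2606+0+5·2·32=2926 → min 2926.
Top-level splits: k=1: (M₁..M₁)·(M₂..M₆) → 0+2926+26·5·32 = 7086; k=2: (M₁..M₂)·(M₃..M₆) → 2990+3848+26·23·32 = 25974; k=3: (M₁..M₃)·(M₄..M₆) → 6615+2862+26·27·32 = 31941; k=4: (M₁..M₄)·(M₅..M₆) → 8670+1344+26·21·32 = 27486; k=5: (M₁..M₅)·(M₆..M₆) → 2866+0+26·2·32 = 4530.
Best split is after M₅, i.e. k = 5.

5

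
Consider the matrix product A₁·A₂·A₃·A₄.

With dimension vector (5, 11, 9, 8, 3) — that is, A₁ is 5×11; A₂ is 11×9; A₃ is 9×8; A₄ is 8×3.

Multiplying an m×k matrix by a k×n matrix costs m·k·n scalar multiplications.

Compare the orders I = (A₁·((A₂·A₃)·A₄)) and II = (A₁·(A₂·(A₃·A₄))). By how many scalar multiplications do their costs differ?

Order I = (A₁·((A₂·A₃)·A₄)): (A₂·A₃): 11×9 by 9×8 → 11×8, cost 11·9·8 = 792; ((A₂·A₃)·A₄): 11×8 by 8×3 → 11×3, cost 11·8·3 = 264; cumulative 1056; (A₁·((A₂·A₃)·A₄)): 5×11 by 11×3 → 5×3, cost 5·11·3 = 165; cumulative 1221. Total 1221.
Order II = (A₁·(A₂·(A₃·A₄))): (A₃·A₄): 9×8 by 8×3 → 9×3, cost 9·8·3 = 216; (A₂·(A₃·A₄)): 11×9 by 9×3 → 11×3, cost 11·9·3 = 297; cumulative 513; (A₁·(A₂·(A₃·A₄))): 5×11 by 11×3 → 5×3, cost 5·11·3 = 165; cumulative 678. Total 678.
Difference: |1221 − 678| = 543.

543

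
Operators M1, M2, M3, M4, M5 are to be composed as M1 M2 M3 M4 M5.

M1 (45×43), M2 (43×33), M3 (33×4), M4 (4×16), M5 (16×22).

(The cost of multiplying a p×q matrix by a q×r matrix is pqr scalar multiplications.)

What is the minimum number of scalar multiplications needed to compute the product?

Adjacent pairs: M1M2 = 45·43·33 = 63855; M2M3 = 43·33·4 = 5676; M3M4 = 33·4·16 = 2112; M4M5 = 4·16·22 = 1408.
Length 3: M1..M3: k=1: 0+5676+45·43·4=13416; k=2: 63855+0+45·33·4=69795 → min 13416 | M2..M4: k=2: 0+2112+43·33·16=24816; k=3: 5676+0+43·4·16=8428 → min 8428 | M3..M5: k=3: 0+1408+33·4·22=4312; k=4: 2112+0+33·16·22=13728 → min 4312.
Length 4: M1..M4: k=1: 0+8428+45·43·16=39388; k=2: 63855+2112+45·33·16=89727; k=3: 13416+0+45·4·16=16296 → min 16296 | M2..M5: k=2: 0+4312+43·33·22=35530; k=3: 5676+1408+43·4·22=10868; k=4: 8428+0+43·16·22=23564 → min 10868.
Length 5: M1..M5: k=1: 0+10868+45·43·22=53438; k=2: 63855+4312+45·33·22=100837; k=3: 13416+1408+45·4·22=18784; k=4: 16296+0+45·16·22=32136 → min 18784.
Optimal order: ((M1 (M2 M3)) (M4 M5)) with cost 18784.

18784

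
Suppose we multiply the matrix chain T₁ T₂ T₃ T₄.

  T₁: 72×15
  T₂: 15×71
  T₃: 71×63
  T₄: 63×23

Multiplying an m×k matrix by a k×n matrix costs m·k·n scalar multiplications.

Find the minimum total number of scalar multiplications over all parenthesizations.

Adjacent pairs: T₁T₂ = 72·15·71 = 76680; T₂T₃ = 15·71·63 = 67095; T₃T₄ = 71·63·23 = 102879.
Length 3: T₁..T₃: k=1: 0+67095+72·15·63=135135; k=2: 76680+0+72·71·63=398736 → min 135135 | T₂..T₄: k=2: 0+102879+15·71·23=127374; k=3: 67095+0+15·63·23=88830 → min 88830.
Length 4: T₁..T₄: k=1: 0+88830+72·15·23=113670; k=2: 76680+102879+72·71·23=297135; k=3: 135135+0+72·63·23=239463 → min 113670.
Optimal order: (T₁ ((T₂ T₃) T₄)) with cost 113670.

113670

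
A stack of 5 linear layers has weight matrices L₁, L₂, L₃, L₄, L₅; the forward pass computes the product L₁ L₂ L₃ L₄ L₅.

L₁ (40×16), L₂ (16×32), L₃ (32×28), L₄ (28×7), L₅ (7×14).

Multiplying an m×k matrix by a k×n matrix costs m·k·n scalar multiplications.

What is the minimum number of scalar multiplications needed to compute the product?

18256

Adjacent pairs: L₁L₂ = 40·16·32 = 20480; L₂L₃ = 16·32·28 = 14336; L₃L₄ = 32·28·7 = 6272; L₄L₅ = 28·7·14 = 2744.
Length 3: L₁..L₃: k=1: 0+14336+40·16·28=32256; k=2: 20480+0+40·32·28=56320 → min 32256 | L₂..L₄: k=2: 0+6272+16·32·7=9856; k=3: 14336+0+16·28·7=17472 → min 9856 | L₃..L₅: k=3: 0+2744+32·28·14=15288; k=4: 6272+0+32·7·14=9408 → min 9408.
Length 4: L₁..L₄: k=1: 0+9856+40·16·7=14336; k=2: 20480+6272+40·32·7=35712; k=3: 32256+0+40·28·7=40096 → min 14336 | L₂..L₅: k=2: 0+9408+16·32·14=16576; k=3: 14336+2744+16·28·14=23352; k=4: 9856+0+16·7·14=11424 → min 11424.
Length 5: L₁..L₅: k=1: 0+11424+40·16·14=20384; k=2: 20480+9408+40·32·14=47808; k=3: 32256+2744+40·28·14=50680; k=4: 14336+0+40·7·14=18256 → min 18256.
Optimal order: ((L₁ (L₂ (L₃ L₄))) L₅) with cost 18256.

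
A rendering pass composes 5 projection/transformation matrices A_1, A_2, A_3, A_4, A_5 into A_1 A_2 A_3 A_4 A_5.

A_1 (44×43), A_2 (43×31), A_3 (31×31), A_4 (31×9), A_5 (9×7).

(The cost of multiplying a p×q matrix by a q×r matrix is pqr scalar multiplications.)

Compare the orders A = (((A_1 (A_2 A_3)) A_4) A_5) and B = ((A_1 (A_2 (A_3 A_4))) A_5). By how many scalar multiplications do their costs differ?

74577

Order A = (((A_1 (A_2 A_3)) A_4) A_5): (A_2 A_3): 43×31 by 31×31 → 43×31, cost 43·31·31 = 41323; (A_1 (A_2 A_3)): 44×43 by 43×31 → 44×31, cost 44·43·31 = 58652; cumulative 99975; ((A_1 (A_2 A_3)) A_4): 44×31 by 31×9 → 44×9, cost 44·31·9 = 12276; cumulative 112251; (((A_1 (A_2 A_3)) A_4) A_5): 44×9 by 9×7 → 44×7, cost 44·9·7 = 2772; cumulative 115023. Total 115023.
Order B = ((A_1 (A_2 (A_3 A_4))) A_5): (A_3 A_4): 31×31 by 31×9 → 31×9, cost 31·31·9 = 8649; (A_2 (A_3 A_4)): 43×31 by 31×9 → 43×9, cost 43·31·9 = 11997; cumulative 20646; (A_1 (A_2 (A_3 A_4))): 44×43 by 43×9 → 44×9, cost 44·43·9 = 17028; cumulative 37674; ((A_1 (A_2 (A_3 A_4))) A_5): 44×9 by 9×7 → 44×7, cost 44·9·7 = 2772; cumulative 40446. Total 40446.
Difference: |115023 − 40446| = 74577.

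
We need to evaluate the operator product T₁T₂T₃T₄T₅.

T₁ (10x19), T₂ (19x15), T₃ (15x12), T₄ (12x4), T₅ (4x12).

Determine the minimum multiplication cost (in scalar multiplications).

Adjacent pairs: T₁T₂ = 10·19·15 = 2850; T₂T₃ = 19·15·12 = 3420; T₃T₄ = 15·12·4 = 720; T₄T₅ = 12·4·12 = 576.
Length 3: T₁..T₃: k=1: 0+3420+10·19·12=5700; k=2: 2850+0+10·15·12=4650 → min 4650 | T₂..T₄: k=2: 0+720+19·15·4=1860; k=3: 3420+0+19·12·4=4332 → min 1860 | T₃..T₅: k=3: 0+576+15·12·12=2736; k=4: 720+0+15·4·12=1440 → min 1440.
Length 4: T₁..T₄: k=1: 0+1860+10·19·4=2620; k=2: 2850+720+10·15·4=4170; k=3: 4650+0+10·12·4=5130 → min 2620 | T₂..T₅: k=2: 0+1440+19·15·12=4860; k=3: 3420+576+19·12·12=6732; k=4: 1860+0+19·4·12=2772 → min 2772.
Length 5: T₁..T₅: k=1: 0+2772+10·19·12=5052; k=2: 2850+1440+10·15·12=6090; k=3: 4650+576+10·12·12=6666; k=4: 2620+0+10·4·12=3100 → min 3100.
Optimal order: ((T₁(T₂(T₃T₄)))T₅) with cost 3100.

3100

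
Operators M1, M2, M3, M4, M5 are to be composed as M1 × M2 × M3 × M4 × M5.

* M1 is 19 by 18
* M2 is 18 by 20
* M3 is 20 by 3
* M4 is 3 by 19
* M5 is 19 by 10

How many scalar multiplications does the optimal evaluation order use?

Adjacent pairs: M1M2 = 19·18·20 = 6840; M2M3 = 18·20·3 = 1080; M3M4 = 20·3·19 = 1140; M4M5 = 3·19·10 = 570.
Length 3: M1..M3: k=1: 0+1080+19·18·3=2106; k=2: 6840+0+19·20·3=7980 → min 2106 | M2..M4: k=2: 0+1140+18·20·19=7980; k=3: 1080+0+18·3·19=2106 → min 2106 | M3..M5: k=3: 0+570+20·3·10=1170; k=4: 1140+0+20·19·10=4940 → min 1170.
Length 4: M1..M4: k=1: 0+2106+19·18·19=8604; k=2: 6840+1140+19·20·19=15200; k=3: 2106+0+19·3·19=3189 → min 3189 | M2..M5: k=2: 0+1170+18·20·10=4770; k=3: 1080+570+18·3·10=2190; k=4: 2106+0+18·19·10=5526 → min 2190.
Length 5: M1..M5: k=1: 0+2190+19·18·10=5610; k=2: 6840+1170+19·20·10=11810; k=3: 2106+570+19·3·10=3246; k=4: 3189+0+19·19·10=6799 → min 3246.
Optimal order: ((M1 × (M2 × M3)) × (M4 × M5)) with cost 3246.

3246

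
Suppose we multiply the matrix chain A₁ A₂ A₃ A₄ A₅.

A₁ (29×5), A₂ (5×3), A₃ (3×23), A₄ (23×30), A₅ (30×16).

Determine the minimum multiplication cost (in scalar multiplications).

5337

Adjacent pairs: A₁A₂ = 29·5·3 = 435; A₂A₃ = 5·3·23 = 345; A₃A₄ = 3·23·30 = 2070; A₄A₅ = 23·30·16 = 11040.
Length 3: A₁..A₃: k=1: 0+345+29·5·23=3680; k=2: 435+0+29·3·23=2436 → min 2436 | A₂..A₄: k=2: 0+2070+5·3·30=2520; k=3: 345+0+5·23·30=3795 → min 2520 | A₃..A₅: k=3: 0+11040+3·23·16=12144; k=4: 2070+0+3·30·16=3510 → min 3510.
Length 4: A₁..A₄: k=1: 0+2520+29·5·30=6870; k=2: 435+2070+29·3·30=5115; k=3: 2436+0+29·23·30=22446 → min 5115 | A₂..A₅: k=2: 0+3510+5·3·16=3750; k=3: 345+11040+5·23·16=13225; k=4: 2520+0+5·30·16=4920 → min 3750.
Length 5: A₁..A₅: k=1: 0+3750+29·5·16=6070; k=2: 435+3510+29·3·16=5337; k=3: 2436+11040+29·23·16=24148; k=4: 5115+0+29·30·16=19035 → min 5337.
Optimal order: ((A₁ A₂) ((A₃ A₄) A₅)) with cost 5337.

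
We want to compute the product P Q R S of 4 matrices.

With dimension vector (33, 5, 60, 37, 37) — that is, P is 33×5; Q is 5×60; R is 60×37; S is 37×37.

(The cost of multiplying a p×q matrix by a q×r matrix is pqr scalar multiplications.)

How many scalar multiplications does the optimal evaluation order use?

24050

Adjacent pairs: PQ = 33·5·60 = 9900; QR = 5·60·37 = 11100; RS = 60·37·37 = 82140.
Length 3: P..R: k=1: 0+11100+33·5·37=17205; k=2: 9900+0+33·60·37=83160 → min 17205 | Q..S: k=2: 0+82140+5·60·37=93240; k=3: 11100+0+5·37·37=17945 → min 17945.
Length 4: P..S: k=1: 0+17945+33·5·37=24050; k=2: 9900+82140+33·60·37=165300; k=3: 17205+0+33·37·37=62382 → min 24050.
Optimal order: (P ((Q R) S)) with cost 24050.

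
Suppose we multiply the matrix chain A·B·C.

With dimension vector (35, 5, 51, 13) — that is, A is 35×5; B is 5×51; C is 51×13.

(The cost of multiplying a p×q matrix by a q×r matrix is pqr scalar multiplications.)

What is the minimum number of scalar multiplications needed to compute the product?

5590

Order (A·(B·C)): (B·C): 5×51 by 51×13 → 5×13, cost 5·51·13 = 3315; (A·(B·C)): 35×5 by 5×13 → 35×13, cost 35·5·13 = 2275; cumulative 5590. Total 5590.
Order ((A·B)·C): (A·B): 35×5 by 5×51 → 35×51, cost 35·5·51 = 8925; ((A·B)·C): 35×51 by 51×13 → 35×13, cost 35·51·13 = 23205; cumulative 32130. Total 32130.
Minimum: 5590.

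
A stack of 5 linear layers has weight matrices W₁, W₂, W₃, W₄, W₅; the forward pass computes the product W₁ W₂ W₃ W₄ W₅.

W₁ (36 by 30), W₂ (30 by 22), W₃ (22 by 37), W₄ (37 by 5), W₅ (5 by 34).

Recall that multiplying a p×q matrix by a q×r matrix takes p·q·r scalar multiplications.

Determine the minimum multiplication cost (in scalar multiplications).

Adjacent pairs: W₁W₂ = 36·30·22 = 23760; W₂W₃ = 30·22·37 = 24420; W₃W₄ = 22·37·5 = 4070; W₄W₅ = 37·5·34 = 6290.
Length 3: W₁..W₃: k=1: 0+24420+36·30·37=64380; k=2: 23760+0+36·22·37=53064 → min 53064 | W₂..W₄: k=2: 0+4070+30·22·5=7370; k=3: 24420+0+30·37·5=29970 → min 7370 | W₃..W₅: k=3: 0+6290+22·37·34=33966; k=4: 4070+0+22·5·34=7810 → min 7810.
Length 4: W₁..W₄: k=1: 0+7370+36·30·5=12770; k=2: 23760+4070+36·22·5=31790; k=3: 53064+0+36·37·5=59724 → min 12770 | W₂..W₅: k=2: 0+7810+30·22·34=30250; k=3: 24420+6290+30·37·34=68450; k=4: 7370+0+30·5·34=12470 → min 12470.
Length 5: W₁..W₅: k=1: 0+12470+36·30·34=49190; k=2: 23760+7810+36·22·34=58498; k=3: 53064+6290+36·37·34=104642; k=4: 12770+0+36·5·34=18890 → min 18890.
Optimal order: ((W₁ (W₂ (W₃ W₄))) W₅) with cost 18890.

18890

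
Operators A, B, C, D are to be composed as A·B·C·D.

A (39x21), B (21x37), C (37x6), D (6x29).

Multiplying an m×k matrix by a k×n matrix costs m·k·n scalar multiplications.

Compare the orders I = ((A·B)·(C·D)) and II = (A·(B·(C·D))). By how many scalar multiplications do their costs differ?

Order I = ((A·B)·(C·D)): (A·B): 39×21 by 21×37 → 39×37, cost 39·21·37 = 30303; (C·D): 37×6 by 6×29 → 37×29, cost 37·6·29 = 6438; ((A·B)·(C·D)): 39×37 by 37×29 → 39×29, cost 39·37·29 = 41847; cumulative 78588. Total 78588.
Order II = (A·(B·(C·D))): (C·D): 37×6 by 6×29 → 37×29, cost 37·6·29 = 6438; (B·(C·D)): 21×37 by 37×29 → 21×29, cost 21·37·29 = 22533; cumulative 28971; (A·(B·(C·D))): 39×21 by 21×29 → 39×29, cost 39·21·29 = 23751; cumulative 52722. Total 52722.
Difference: |78588 − 52722| = 25866.

25866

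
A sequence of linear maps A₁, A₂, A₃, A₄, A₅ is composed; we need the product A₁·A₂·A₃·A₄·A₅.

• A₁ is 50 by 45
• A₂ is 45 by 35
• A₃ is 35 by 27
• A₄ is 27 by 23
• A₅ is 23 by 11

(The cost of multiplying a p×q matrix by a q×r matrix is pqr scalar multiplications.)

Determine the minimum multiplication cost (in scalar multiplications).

59301

Adjacent pairs: A₁A₂ = 50·45·35 = 78750; A₂A₃ = 45·35·27 = 42525; A₃A₄ = 35·27·23 = 21735; A₄A₅ = 27·23·11 = 6831.
Length 3: A₁..A₃: k=1: 0+42525+50·45·27=103275; k=2: 78750+0+50·35·27=126000 → min 103275 | A₂..A₄: k=2: 0+21735+45·35·23=57960; k=3: 42525+0+45·27·23=70470 → min 57960 | A₃..A₅: k=3: 0+6831+35·27·11=17226; k=4: 21735+0+35·23·11=30590 → min 17226.
Length 4: A₁..A₄: k=1: 0+57960+50·45·23=109710; k=2: 78750+21735+50·35·23=140735; k=3: 103275+0+50·27·23=134325 → min 109710 | A₂..A₅: k=2: 0+17226+45·35·11=34551; k=3: 42525+6831+45·27·11=62721; k=4: 57960+0+45·23·11=69345 → min 34551.
Length 5: A₁..A₅: k=1: 0+34551+50·45·11=59301; k=2: 78750+17226+50·35·11=115226; k=3: 103275+6831+50·27·11=124956; k=4: 109710+0+50·23·11=122360 → min 59301.
Optimal order: (A₁·(A₂·(A₃·(A₄·A₅)))) with cost 59301.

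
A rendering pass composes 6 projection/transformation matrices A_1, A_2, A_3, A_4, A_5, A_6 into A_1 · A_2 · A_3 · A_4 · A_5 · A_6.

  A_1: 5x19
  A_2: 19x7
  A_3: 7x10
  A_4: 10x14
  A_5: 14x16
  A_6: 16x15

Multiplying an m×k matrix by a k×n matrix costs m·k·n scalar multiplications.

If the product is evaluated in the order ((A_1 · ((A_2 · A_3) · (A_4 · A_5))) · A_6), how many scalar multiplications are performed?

9330

(A_2 · A_3): 19×7 by 7×10 → 19×10, cost 19·7·10 = 1330
(A_4 · A_5): 10×14 by 14×16 → 10×16, cost 10·14·16 = 2240
((A_2 · A_3) · (A_4 · A_5)): 19×10 by 10×16 → 19×16, cost 19·10·16 = 3040; cumulative 6610
(A_1 · ((A_2 · A_3) · (A_4 · A_5))): 5×19 by 19×16 → 5×16, cost 5·19·16 = 1520; cumulative 8130
((A_1 · ((A_2 · A_3) · (A_4 · A_5))) · A_6): 5×16 by 16×15 → 5×15, cost 5·16·15 = 1200; cumulative 9330
Total: 9330 scalar multiplications.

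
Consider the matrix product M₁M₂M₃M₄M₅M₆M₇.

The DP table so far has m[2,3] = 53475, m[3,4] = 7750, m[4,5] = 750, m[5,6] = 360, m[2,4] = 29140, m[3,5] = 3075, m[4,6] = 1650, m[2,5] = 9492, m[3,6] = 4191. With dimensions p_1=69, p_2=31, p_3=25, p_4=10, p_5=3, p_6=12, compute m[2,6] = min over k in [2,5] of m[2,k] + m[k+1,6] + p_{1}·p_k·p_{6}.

m[2,6] = min over k∈[2,5] of m[2,k]+m[k+1,6]+p_{1}·p_k·p_{6}.
k=2: 0 + 4191 + 69·31·12 = 29859; k=3: 53475 + 1650 + 69·25·12 = 75825; k=4: 29140 + 360 + 69·10·12 = 37780; k=5: 9492 + 0 + 69·3·12 = 11976.
Minimum: 11976 at k=5.

11976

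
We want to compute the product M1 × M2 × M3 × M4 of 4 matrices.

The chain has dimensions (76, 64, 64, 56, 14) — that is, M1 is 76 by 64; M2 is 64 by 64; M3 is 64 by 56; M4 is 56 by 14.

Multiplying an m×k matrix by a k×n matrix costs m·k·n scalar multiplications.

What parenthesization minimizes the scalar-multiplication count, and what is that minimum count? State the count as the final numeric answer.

Adjacent pairs: M1M2 = 76·64·64 = 311296; M2M3 = 64·64·56 = 229376; M3M4 = 64·56·14 = 50176.
Length 3: M1..M3: k=1: 0+229376+76·64·56=501760; k=2: 311296+0+76·64·56=583680 → min 501760 | M2..M4: k=2: 0+50176+64·64·14=107520; k=3: 229376+0+64·56·14=279552 → min 107520.
Length 4: M1..M4: k=1: 0+107520+76·64·14=175616; k=2: 311296+50176+76·64·14=429568; k=3: 501760+0+76·56·14=561344 → min 175616.
Optimal parenthesization: (M1 × (M2 × (M3 × M4))) with cost 175616.

175616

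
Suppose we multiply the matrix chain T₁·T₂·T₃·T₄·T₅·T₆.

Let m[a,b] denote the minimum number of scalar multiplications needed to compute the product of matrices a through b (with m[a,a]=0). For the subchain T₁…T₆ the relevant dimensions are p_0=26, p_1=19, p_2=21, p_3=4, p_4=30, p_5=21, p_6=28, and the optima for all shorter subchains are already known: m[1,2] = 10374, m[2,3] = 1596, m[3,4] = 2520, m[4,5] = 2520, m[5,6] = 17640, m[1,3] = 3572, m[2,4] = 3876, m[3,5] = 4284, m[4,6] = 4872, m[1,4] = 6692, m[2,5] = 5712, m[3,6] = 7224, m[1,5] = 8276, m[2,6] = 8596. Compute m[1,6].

m[1,6] = min over k∈[1,5] of m[1,k]+m[k+1,6]+p_{0}·p_k·p_{6}.
k=1: 0 + 8596 + 26·19·28 = 22428; k=2: 10374 + 7224 + 26·21·28 = 32886; k=3: 3572 + 4872 + 26·4·28 = 11356; k=4: 6692 + 17640 + 26·30·28 = 46172; k=5: 8276 + 0 + 26·21·28 = 23564.
Minimum: 11356 at k=3.

11356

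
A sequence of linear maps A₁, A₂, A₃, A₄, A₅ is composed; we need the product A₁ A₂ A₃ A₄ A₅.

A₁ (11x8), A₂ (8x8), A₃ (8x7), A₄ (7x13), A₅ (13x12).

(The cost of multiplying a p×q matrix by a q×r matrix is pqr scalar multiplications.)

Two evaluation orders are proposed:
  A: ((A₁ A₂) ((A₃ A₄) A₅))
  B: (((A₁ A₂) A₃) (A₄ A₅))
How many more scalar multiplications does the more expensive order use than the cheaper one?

400

Order A = ((A₁ A₂) ((A₃ A₄) A₅)): (A₁ A₂): 11×8 by 8×8 → 11×8, cost 11·8·8 = 704; (A₃ A₄): 8×7 by 7×13 → 8×13, cost 8·7·13 = 728; ((A₃ A₄) A₅): 8×13 by 13×12 → 8×12, cost 8·13·12 = 1248; cumulative 1976; ((A₁ A₂) ((A₃ A₄) A₅)): 11×8 by 8×12 → 11×12, cost 11·8·12 = 1056; cumulative 3736. Total 3736.
Order B = (((A₁ A₂) A₃) (A₄ A₅)): (A₁ A₂): 11×8 by 8×8 → 11×8, cost 11·8·8 = 704; ((A₁ A₂) A₃): 11×8 by 8×7 → 11×7, cost 11·8·7 = 616; cumulative 1320; (A₄ A₅): 7×13 by 13×12 → 7×12, cost 7·13·12 = 1092; (((A₁ A₂) A₃) (A₄ A₅)): 11×7 by 7×12 → 11×12, cost 11·7·12 = 924; cumulative 3336. Total 3336.
Difference: |3736 − 3336| = 400.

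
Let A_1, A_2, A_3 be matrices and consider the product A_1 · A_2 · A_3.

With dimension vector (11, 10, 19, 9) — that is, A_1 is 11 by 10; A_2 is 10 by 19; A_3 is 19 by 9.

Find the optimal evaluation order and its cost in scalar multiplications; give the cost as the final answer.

(A_1 · (A_2 · A_3)): cost 2700.
((A_1 · A_2) · A_3): cost 3971.
Optimal: (A_1 · (A_2 · A_3)) with cost 2700.

2700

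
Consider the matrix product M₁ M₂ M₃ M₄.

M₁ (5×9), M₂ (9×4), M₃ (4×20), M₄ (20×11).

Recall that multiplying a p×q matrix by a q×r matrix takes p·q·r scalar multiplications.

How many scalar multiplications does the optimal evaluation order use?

1280

Adjacent pairs: M₁M₂ = 5·9·4 = 180; M₂M₃ = 9·4·20 = 720; M₃M₄ = 4·20·11 = 880.
Length 3: M₁..M₃: k=1: 0+720+5·9·20=1620; k=2: 180+0+5·4·20=580 → min 580 | M₂..M₄: k=2: 0+880+9·4·11=1276; k=3: 720+0+9·20·11=2700 → min 1276.
Length 4: M₁..M₄: k=1: 0+1276+5·9·11=1771; k=2: 180+880+5·4·11=1280; k=3: 580+0+5·20·11=1680 → min 1280.
Optimal order: ((M₁ M₂) (M₃ M₄)) with cost 1280.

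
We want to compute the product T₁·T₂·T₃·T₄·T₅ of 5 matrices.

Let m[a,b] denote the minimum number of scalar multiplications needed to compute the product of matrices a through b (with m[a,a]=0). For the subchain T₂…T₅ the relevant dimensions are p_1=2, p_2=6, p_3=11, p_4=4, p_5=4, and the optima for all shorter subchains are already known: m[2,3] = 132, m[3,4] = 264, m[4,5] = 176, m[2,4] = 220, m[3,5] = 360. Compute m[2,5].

252

m[2,5] = min over k∈[2,4] of m[2,k]+m[k+1,5]+p_{1}·p_k·p_{5}.
k=2: 0 + 360 + 2·6·4 = 408; k=3: 132 + 176 + 2·11·4 = 396; k=4: 220 + 0 + 2·4·4 = 252.
Minimum: 252 at k=4.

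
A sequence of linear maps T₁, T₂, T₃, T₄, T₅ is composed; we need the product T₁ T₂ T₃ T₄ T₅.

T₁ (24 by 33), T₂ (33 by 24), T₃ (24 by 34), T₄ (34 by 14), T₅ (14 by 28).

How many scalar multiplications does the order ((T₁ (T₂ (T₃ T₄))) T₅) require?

43008

(T₃ T₄): 24×34 by 34×14 → 24×14, cost 24·34·14 = 11424
(T₂ (T₃ T₄)): 33×24 by 24×14 → 33×14, cost 33·24·14 = 11088; cumulative 22512
(T₁ (T₂ (T₃ T₄))): 24×33 by 33×14 → 24×14, cost 24·33·14 = 11088; cumulative 33600
((T₁ (T₂ (T₃ T₄))) T₅): 24×14 by 14×28 → 24×28, cost 24·14·28 = 9408; cumulative 43008
Total: 43008 scalar multiplications.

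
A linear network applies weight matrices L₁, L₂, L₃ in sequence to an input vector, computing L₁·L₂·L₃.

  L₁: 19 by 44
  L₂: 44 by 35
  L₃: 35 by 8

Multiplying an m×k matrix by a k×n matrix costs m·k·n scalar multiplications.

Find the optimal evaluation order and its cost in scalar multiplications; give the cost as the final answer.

(L₁·(L₂·L₃)): cost 19008.
((L₁·L₂)·L₃): cost 34580.
Optimal: (L₁·(L₂·L₃)) with cost 19008.

19008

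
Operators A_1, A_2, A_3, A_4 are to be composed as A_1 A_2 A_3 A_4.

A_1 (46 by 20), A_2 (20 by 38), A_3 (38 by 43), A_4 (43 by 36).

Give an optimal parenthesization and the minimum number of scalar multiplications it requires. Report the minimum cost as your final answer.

Adjacent pairs: A_1A_2 = 46·20·38 = 34960; A_2A_3 = 20·38·43 = 32680; A_3A_4 = 38·43·36 = 58824.
Length 3: A_1..A_3: k=1: 0+32680+46·20·43=72240; k=2: 34960+0+46·38·43=110124 → min 72240 | A_2..A_4: k=2: 0+58824+20·38·36=86184; k=3: 32680+0+20·43·36=63640 → min 63640.
Length 4: A_1..A_4: k=1: 0+63640+46·20·36=96760; k=2: 34960+58824+46·38·36=156712; k=3: 72240+0+46·43·36=143448 → min 96760.
Optimal parenthesization: (A_1 ((A_2 A_3) A_4)) with cost 96760.

96760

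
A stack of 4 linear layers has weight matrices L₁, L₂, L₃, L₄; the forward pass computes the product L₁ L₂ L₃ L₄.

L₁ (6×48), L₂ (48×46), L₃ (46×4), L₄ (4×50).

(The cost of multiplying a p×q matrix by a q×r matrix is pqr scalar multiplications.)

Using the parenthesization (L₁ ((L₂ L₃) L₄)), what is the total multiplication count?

(L₂ L₃): 48×46 by 46×4 → 48×4, cost 48·46·4 = 8832
((L₂ L₃) L₄): 48×4 by 4×50 → 48×50, cost 48·4·50 = 9600; cumulative 18432
(L₁ ((L₂ L₃) L₄)): 6×48 by 48×50 → 6×50, cost 6·48·50 = 14400; cumulative 32832
Total: 32832 scalar multiplications.

32832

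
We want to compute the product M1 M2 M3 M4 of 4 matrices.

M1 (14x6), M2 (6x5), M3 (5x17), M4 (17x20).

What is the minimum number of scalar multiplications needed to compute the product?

3520

Adjacent pairs: M1M2 = 14·6·5 = 420; M2M3 = 6·5·17 = 510; M3M4 = 5·17·20 = 1700.
Length 3: M1..M3: k=1: 0+510+14·6·17=1938; k=2: 420+0+14·5·17=1610 → min 1610 | M2..M4: k=2: 0+1700+6·5·20=2300; k=3: 510+0+6·17·20=2550 → min 2300.
Length 4: M1..M4: k=1: 0+2300+14·6·20=3980; k=2: 420+1700+14·5·20=3520; k=3: 1610+0+14·17·20=6370 → min 3520.
Optimal order: ((M1 M2) (M3 M4)) with cost 3520.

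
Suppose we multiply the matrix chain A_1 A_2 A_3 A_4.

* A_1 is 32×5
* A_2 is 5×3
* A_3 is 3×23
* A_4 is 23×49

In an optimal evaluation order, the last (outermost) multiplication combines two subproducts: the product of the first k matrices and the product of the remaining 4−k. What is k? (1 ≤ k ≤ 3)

2

Adjacent pairs: A_1A_2 = 32·5·3 = 480; A_2A_3 = 5·3·23 = 345; A_3A_4 = 3·23·49 = 3381.
Length 3: A_1..A_3: k=1: 0+345+32·5·23=4025; k=2: 480+0+32·3·23=2688 → min 2688 | A_2..A_4: k=2: 0+3381+5·3·49=4116; k=3: 345+0+5·23·49=5980 → min 4116.
Top-level splits: k=1: (A_1..A_1)·(A_2..A_4) → 0+4116+32·5·49 = 11956; k=2: (A_1..A_2)·(A_3..A_4) → 480+3381+32·3·49 = 8565; k=3: (A_1..A_3)·(A_4..A_4) → 2688+0+32·23·49 = 38752.
Best split is after A_2, i.e. k = 2.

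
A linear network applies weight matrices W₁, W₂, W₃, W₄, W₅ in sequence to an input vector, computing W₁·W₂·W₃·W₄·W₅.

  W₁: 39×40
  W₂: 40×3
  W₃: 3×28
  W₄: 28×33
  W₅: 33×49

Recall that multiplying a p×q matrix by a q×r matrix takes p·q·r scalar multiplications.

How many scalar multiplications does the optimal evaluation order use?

18036

Adjacent pairs: W₁W₂ = 39·40·3 = 4680; W₂W₃ = 40·3·28 = 3360; W₃W₄ = 3·28·33 = 2772; W₄W₅ = 28·33·49 = 45276.
Length 3: W₁..W₃: k=1: 0+3360+39·40·28=47040; k=2: 4680+0+39·3·28=7956 → min 7956 | W₂..W₄: k=2: 0+2772+40·3·33=6732; k=3: 3360+0+40·28·33=40320 → min 6732 | W₃..W₅: k=3: 0+45276+3·28·49=49392; k=4: 2772+0+3·33·49=7623 → min 7623.
Length 4: W₁..W₄: k=1: 0+6732+39·40·33=58212; k=2: 4680+2772+39·3·33=11313; k=3: 7956+0+39·28·33=43992 → min 11313 | W₂..W₅: k=2: 0+7623+40·3·49=13503; k=3: 3360+45276+40·28·49=103516; k=4: 6732+0+40·33·49=71412 → min 13503.
Length 5: W₁..W₅: k=1: 0+13503+39·40·49=89943; k=2: 4680+7623+39·3·49=18036; k=3: 7956+45276+39·28·49=106740; k=4: 11313+0+39·33·49=74376 → min 18036.
Optimal order: ((W₁·W₂)·((W₃·W₄)·W₅)) with cost 18036.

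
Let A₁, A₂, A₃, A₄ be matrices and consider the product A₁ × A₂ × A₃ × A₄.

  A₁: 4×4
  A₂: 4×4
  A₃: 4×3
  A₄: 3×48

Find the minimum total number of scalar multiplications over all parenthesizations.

672

Adjacent pairs: A₁A₂ = 4·4·4 = 64; A₂A₃ = 4·4·3 = 48; A₃A₄ = 4·3·48 = 576.
Length 3: A₁..A₃: k=1: 0+48+4·4·3=96; k=2: 64+0+4·4·3=112 → min 96 | A₂..A₄: k=2: 0+576+4·4·48=1344; k=3: 48+0+4·3·48=624 → min 624.
Length 4: A₁..A₄: k=1: 0+624+4·4·48=1392; k=2: 64+576+4·4·48=1408; k=3: 96+0+4·3·48=672 → min 672.
Optimal order: ((A₁ × (A₂ × A₃)) × A₄) with cost 672.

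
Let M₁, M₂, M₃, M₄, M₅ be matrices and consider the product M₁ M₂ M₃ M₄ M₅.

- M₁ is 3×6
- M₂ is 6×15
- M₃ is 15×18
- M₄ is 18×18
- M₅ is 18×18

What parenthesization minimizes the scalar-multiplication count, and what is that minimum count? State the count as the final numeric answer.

3024

Adjacent pairs: M₁M₂ = 3·6·15 = 270; M₂M₃ = 6·15·18 = 1620; M₃M₄ = 15·18·18 = 4860; M₄M₅ = 18·18·18 = 5832.
Length 3: M₁..M₃: k=1: 0+1620+3·6·18=1944; k=2: 270+0+3·15·18=1080 → min 1080 | M₂..M₄: k=2: 0+4860+6·15·18=6480; k=3: 1620+0+6·18·18=3564 → min 3564 | M₃..M₅: k=3: 0+5832+15·18·18=10692; k=4: 4860+0+15·18·18=9720 → min 9720.
Length 4: M₁..M₄: k=1: 0+3564+3·6·18=3888; k=2: 270+4860+3·15·18=5940; k=3: 1080+0+3·18·18=2052 → min 2052 | M₂..M₅: k=2: 0+9720+6·15·18=11340; k=3: 1620+5832+6·18·18=9396; k=4: 3564+0+6·18·18=5508 → min 5508.
Length 5: M₁..M₅: k=1: 0+5508+3·6·18=5832; k=2: 270+9720+3·15·18=10800; k=3: 1080+5832+3·18·18=7884; k=4: 2052+0+3·18·18=3024 → min 3024.
Optimal parenthesization: ((((M₁ M₂) M₃) M₄) M₅) with cost 3024.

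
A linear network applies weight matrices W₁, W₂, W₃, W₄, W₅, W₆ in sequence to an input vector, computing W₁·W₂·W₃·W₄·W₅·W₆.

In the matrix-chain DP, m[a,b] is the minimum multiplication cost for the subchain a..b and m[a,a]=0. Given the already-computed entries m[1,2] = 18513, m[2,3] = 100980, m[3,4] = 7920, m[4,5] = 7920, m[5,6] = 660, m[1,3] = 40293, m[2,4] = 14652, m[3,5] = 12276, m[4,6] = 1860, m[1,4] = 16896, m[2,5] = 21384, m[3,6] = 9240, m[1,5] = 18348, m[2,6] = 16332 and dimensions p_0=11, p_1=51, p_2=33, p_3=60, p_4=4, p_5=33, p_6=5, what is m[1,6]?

17776

m[1,6] = min over k∈[1,5] of m[1,k]+m[k+1,6]+p_{0}·p_k·p_{6}.
k=1: 0 + 16332 + 11·51·5 = 19137; k=2: 18513 + 9240 + 11·33·5 = 29568; k=3: 40293 + 1860 + 11·60·5 = 45453; k=4: 16896 + 660 + 11·4·5 = 17776; k=5: 18348 + 0 + 11·33·5 = 20163.
Minimum: 17776 at k=4.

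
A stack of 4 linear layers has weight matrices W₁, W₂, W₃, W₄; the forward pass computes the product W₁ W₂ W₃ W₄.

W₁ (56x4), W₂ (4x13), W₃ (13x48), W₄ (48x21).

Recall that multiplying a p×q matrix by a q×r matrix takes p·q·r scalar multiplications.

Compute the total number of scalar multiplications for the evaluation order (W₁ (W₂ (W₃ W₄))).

18900

(W₃ W₄): 13×48 by 48×21 → 13×21, cost 13·48·21 = 13104
(W₂ (W₃ W₄)): 4×13 by 13×21 → 4×21, cost 4·13·21 = 1092; cumulative 14196
(W₁ (W₂ (W₃ W₄))): 56×4 by 4×21 → 56×21, cost 56·4·21 = 4704; cumulative 18900
Total: 18900 scalar multiplications.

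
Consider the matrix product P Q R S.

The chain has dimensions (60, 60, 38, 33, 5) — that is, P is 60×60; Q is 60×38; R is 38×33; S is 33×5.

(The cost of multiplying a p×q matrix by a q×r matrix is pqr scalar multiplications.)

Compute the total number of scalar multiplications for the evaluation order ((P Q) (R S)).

(P Q): 60×60 by 60×38 → 60×38, cost 60·60·38 = 136800
(R S): 38×33 by 33×5 → 38×5, cost 38·33·5 = 6270
((P Q) (R S)): 60×38 by 38×5 → 60×5, cost 60·38·5 = 11400; cumulative 154470
Total: 154470 scalar multiplications.

154470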